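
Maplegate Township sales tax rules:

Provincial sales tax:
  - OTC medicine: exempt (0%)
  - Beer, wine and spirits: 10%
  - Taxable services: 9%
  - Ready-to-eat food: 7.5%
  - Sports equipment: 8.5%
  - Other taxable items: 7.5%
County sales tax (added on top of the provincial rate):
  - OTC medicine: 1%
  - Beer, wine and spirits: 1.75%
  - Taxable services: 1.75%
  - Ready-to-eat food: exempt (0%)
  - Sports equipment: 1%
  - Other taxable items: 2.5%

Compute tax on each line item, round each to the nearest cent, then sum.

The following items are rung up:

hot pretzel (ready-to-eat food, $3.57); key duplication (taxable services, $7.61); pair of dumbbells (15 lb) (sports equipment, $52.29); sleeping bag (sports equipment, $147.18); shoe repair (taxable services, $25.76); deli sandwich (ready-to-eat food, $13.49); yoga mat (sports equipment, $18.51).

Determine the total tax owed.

Hot pretzel $3.57: ready-to-eat food → 7.5% + 0% county = 7.5% → $0.27
Key duplication $7.61: taxable services → 9% + 1.75% county = 10.75% → $0.82
Pair of dumbbells (15 lb) $52.29: sports equipment → 8.5% + 1% county = 9.5% → $4.97
Sleeping bag $147.18: sports equipment → 8.5% + 1% county = 9.5% → $13.98
Shoe repair $25.76: taxable services → 9% + 1.75% county = 10.75% → $2.77
Deli sandwich $13.49: ready-to-eat food → 7.5% + 0% county = 7.5% → $1.01
Yoga mat $18.51: sports equipment → 8.5% + 1% county = 9.5% → $1.76
Total tax = $0.27 + $0.82 + $4.97 + $13.98 + $2.77 + $1.01 + $1.76 = $25.58

$25.58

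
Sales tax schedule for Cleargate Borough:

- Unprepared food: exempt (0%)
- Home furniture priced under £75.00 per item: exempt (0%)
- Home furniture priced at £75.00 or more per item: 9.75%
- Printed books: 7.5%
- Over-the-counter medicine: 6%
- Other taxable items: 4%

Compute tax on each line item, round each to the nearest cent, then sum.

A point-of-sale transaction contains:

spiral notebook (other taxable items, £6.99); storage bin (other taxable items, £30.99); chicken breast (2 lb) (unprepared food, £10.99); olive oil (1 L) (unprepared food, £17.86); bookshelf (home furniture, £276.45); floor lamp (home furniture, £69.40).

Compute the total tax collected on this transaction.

£28.47

Spiral notebook £6.99: other taxable items → 4% → £0.28
Storage bin £30.99: other taxable items → 4% → £1.24
Chicken breast (2 lb) £10.99: unprepared food → 0% → £0.00
Olive oil (1 L) £17.86: unprepared food → 0% → £0.00
Bookshelf £276.45: home furniture, £75.00 or more → 9.75% → £26.95
Floor lamp £69.40: home furniture, under £75.00 → 0% → £0.00
Total tax = £0.28 + £1.24 + £26.95 = £28.47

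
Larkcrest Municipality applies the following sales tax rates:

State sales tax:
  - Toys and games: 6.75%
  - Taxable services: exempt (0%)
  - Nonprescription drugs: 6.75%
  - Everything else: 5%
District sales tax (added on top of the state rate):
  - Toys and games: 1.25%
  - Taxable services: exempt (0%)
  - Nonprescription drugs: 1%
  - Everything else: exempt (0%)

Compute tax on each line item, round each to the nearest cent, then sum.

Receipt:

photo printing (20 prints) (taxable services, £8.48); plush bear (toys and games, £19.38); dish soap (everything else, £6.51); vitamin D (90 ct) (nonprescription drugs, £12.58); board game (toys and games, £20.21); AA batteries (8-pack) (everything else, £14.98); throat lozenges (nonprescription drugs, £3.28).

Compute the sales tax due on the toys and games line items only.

Plush bear £19.38: toys and games → 6.75% + 1.25% district = 8% → £1.55
Board game £20.21: toys and games → 6.75% + 1.25% district = 8% → £1.62
Tax on toys and games = £1.55 + £1.62 = £3.17

£3.17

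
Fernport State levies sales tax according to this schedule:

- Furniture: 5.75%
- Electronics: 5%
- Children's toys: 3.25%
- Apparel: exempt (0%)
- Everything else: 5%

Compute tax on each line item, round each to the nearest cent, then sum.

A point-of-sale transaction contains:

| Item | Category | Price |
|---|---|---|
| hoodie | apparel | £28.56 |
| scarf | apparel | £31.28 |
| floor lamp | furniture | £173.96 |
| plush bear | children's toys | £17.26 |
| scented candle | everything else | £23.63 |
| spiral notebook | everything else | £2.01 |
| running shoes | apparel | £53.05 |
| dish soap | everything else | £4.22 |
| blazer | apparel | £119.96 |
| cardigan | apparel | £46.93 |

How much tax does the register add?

Hoodie £28.56: apparel → 0% → £0.00
Scarf £31.28: apparel → 0% → £0.00
Floor lamp £173.96: furniture → 5.75% → £10.00
Plush bear £17.26: children's toys → 3.25% → £0.56
Scented candle £23.63: everything else → 5% → £1.18
Spiral notebook £2.01: everything else → 5% → £0.10
Running shoes £53.05: apparel → 0% → £0.00
Dish soap £4.22: everything else → 5% → £0.21
Blazer £119.96: apparel → 0% → £0.00
Cardigan £46.93: apparel → 0% → £0.00
Total tax = £10.00 + £0.56 + £1.18 + £0.10 + £0.21 = £12.05

£12.05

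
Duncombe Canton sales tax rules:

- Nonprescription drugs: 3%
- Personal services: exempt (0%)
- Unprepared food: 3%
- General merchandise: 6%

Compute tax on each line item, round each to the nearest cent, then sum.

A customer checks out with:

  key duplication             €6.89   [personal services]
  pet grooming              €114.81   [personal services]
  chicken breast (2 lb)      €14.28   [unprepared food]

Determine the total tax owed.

Key duplication €6.89: personal services → 0% → €0.00
Pet grooming €114.81: personal services → 0% → €0.00
Chicken breast (2 lb) €14.28: unprepared food → 3% → €0.43
Total tax = €0.43

€0.43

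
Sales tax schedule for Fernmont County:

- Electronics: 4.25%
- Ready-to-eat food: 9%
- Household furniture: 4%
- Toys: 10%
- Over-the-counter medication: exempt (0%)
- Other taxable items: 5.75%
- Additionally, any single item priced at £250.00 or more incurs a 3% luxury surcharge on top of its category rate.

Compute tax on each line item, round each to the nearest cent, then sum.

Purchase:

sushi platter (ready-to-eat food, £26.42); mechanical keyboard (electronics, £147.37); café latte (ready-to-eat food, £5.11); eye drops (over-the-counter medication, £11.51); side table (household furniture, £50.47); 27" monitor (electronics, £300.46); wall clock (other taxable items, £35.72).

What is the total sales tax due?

Sushi platter £26.42: ready-to-eat food → 9% → £2.38
Mechanical keyboard £147.37: electronics → 4.25% → £6.26
Café latte £5.11: ready-to-eat food → 9% → £0.46
Eye drops £11.51: over-the-counter medication → 0% → £0.00
Side table £50.47: household furniture → 4% → £2.02
27" monitor £300.46: electronics → 4.25% + 3% surcharge = 7.25% → £21.78
Wall clock £35.72: other taxable items → 5.75% → £2.05
Total tax = £2.38 + £6.26 + £0.46 + £2.02 + £21.78 + £2.05 = £34.95

£34.95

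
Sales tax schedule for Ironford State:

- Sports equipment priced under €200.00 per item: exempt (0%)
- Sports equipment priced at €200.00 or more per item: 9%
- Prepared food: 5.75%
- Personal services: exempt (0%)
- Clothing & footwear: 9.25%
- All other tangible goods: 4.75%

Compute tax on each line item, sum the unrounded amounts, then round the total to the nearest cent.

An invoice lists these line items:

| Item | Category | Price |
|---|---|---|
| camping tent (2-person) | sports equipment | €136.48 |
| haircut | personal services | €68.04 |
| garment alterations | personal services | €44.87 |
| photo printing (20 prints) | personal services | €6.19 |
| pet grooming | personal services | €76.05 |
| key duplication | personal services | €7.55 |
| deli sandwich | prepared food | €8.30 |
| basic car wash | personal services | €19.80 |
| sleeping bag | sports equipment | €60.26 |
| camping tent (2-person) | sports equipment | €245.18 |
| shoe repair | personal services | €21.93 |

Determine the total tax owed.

€22.54

Camping tent (2-person) €136.48: sports equipment, under €200.00 → 0% → €0.00
Haircut €68.04: personal services → 0% → €0.00
Garment alterations €44.87: personal services → 0% → €0.00
Photo printing (20 prints) €6.19: personal services → 0% → €0.00
Pet grooming €76.05: personal services → 0% → €0.00
Key duplication €7.55: personal services → 0% → €0.00
Deli sandwich €8.30: prepared food → 5.75% → €0.47725
Basic car wash €19.80: personal services → 0% → €0.00
Sleeping bag €60.26: sports equipment, under €200.00 → 0% → €0.00
Camping tent (2-person) €245.18: sports equipment, €200.00 or more → 9% → €22.0662
Shoe repair €21.93: personal services → 0% → €0.00
Unrounded tax sum = €22.54345 → €22.54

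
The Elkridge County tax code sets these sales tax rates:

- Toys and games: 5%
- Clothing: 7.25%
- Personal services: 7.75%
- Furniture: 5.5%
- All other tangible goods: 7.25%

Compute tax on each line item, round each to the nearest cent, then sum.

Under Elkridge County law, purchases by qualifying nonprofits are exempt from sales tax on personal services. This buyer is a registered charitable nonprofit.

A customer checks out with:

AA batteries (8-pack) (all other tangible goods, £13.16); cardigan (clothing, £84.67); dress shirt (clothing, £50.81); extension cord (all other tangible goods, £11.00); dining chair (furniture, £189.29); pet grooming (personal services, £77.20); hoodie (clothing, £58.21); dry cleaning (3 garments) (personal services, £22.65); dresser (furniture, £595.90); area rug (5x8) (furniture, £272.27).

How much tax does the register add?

£73.94

AA batteries (8-pack) £13.16: all other tangible goods → 7.25% → £0.95
Cardigan £84.67: clothing → 7.25% → £6.14
Dress shirt £50.81: clothing → 7.25% → £3.68
Extension cord £11.00: all other tangible goods → 7.25% → £0.80
Dining chair £189.29: furniture → 5.5% → £10.41
Pet grooming £77.20: personal services, buyer-exempt → 0% → £0.00
Hoodie £58.21: clothing → 7.25% → £4.22
Dry cleaning (3 garments) £22.65: personal services, buyer-exempt → 0% → £0.00
Dresser £595.90: furniture → 5.5% → £32.77
Area rug (5x8) £272.27: furniture → 5.5% → £14.97
Total tax = £0.95 + £6.14 + £3.68 + £0.80 + £10.41 + £4.22 + £32.77 + £14.97 = £73.94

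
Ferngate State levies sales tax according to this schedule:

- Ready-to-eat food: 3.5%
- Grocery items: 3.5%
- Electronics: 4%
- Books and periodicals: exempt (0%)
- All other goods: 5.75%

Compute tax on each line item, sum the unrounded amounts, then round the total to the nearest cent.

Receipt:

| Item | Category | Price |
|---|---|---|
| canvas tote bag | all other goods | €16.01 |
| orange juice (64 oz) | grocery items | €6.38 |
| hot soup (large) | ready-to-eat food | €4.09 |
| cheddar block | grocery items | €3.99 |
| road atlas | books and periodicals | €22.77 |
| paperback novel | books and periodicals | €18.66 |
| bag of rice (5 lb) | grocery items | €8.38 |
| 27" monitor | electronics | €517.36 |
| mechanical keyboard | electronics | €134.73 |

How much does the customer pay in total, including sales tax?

€760.17

Canvas tote bag €16.01: all other goods → 5.75% → €0.920575
Orange juice (64 oz) €6.38: grocery items → 3.5% → €0.2233
Hot soup (large) €4.09: ready-to-eat food → 3.5% → €0.14315
Cheddar block €3.99: grocery items → 3.5% → €0.13965
Road atlas €22.77: books and periodicals → 0% → €0.00
Paperback novel €18.66: books and periodicals → 0% → €0.00
Bag of rice (5 lb) €8.38: grocery items → 3.5% → €0.2933
27" monitor €517.36: electronics → 4% → €20.6944
Mechanical keyboard €134.73: electronics → 4% → €5.3892
Subtotal = €732.37; unrounded tax = €27.803575 → €27.80; total due = €760.17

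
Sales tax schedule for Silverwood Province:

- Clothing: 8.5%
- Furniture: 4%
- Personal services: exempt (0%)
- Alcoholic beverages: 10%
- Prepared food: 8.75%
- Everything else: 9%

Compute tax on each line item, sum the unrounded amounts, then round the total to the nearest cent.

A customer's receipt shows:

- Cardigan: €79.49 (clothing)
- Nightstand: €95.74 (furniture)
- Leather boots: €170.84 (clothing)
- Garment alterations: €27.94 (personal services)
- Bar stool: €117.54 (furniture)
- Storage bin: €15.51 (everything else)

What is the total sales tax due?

€31.21

Cardigan €79.49: clothing → 8.5% → €6.75665
Nightstand €95.74: furniture → 4% → €3.8296
Leather boots €170.84: clothing → 8.5% → €14.5214
Garment alterations €27.94: personal services → 0% → €0.00
Bar stool €117.54: furniture → 4% → €4.7016
Storage bin €15.51: everything else → 9% → €1.3959
Unrounded tax sum = €31.20515 → €31.21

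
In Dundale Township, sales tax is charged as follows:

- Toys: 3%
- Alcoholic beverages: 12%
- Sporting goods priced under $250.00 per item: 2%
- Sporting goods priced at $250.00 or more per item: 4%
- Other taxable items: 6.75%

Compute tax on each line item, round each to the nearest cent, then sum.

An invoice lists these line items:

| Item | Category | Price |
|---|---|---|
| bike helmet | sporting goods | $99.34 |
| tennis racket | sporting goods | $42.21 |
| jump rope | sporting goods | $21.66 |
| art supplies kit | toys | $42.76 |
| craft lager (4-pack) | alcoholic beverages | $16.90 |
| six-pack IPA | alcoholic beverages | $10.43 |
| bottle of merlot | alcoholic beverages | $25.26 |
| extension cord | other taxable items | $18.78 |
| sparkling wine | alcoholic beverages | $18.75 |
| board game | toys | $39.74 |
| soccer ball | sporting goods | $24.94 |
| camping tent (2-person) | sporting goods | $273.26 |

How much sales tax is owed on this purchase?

Bike helmet $99.34: sporting goods, under $250.00 → 2% → $1.99
Tennis racket $42.21: sporting goods, under $250.00 → 2% → $0.84
Jump rope $21.66: sporting goods, under $250.00 → 2% → $0.43
Art supplies kit $42.76: toys → 3% → $1.28
Craft lager (4-pack) $16.90: alcoholic beverages → 12% → $2.03
Six-pack IPA $10.43: alcoholic beverages → 12% → $1.25
Bottle of merlot $25.26: alcoholic beverages → 12% → $3.03
Extension cord $18.78: other taxable items → 6.75% → $1.27
Sparkling wine $18.75: alcoholic beverages → 12% → $2.25
Board game $39.74: toys → 3% → $1.19
Soccer ball $24.94: sporting goods, under $250.00 → 2% → $0.50
Camping tent (2-person) $273.26: sporting goods, $250.00 or more → 4% → $10.93
Total tax = $1.99 + $0.84 + $0.43 + $1.28 + $2.03 + $1.25 + $3.03 + $1.27 + $2.25 + $1.19 + $0.50 + $10.93 = $26.99

$26.99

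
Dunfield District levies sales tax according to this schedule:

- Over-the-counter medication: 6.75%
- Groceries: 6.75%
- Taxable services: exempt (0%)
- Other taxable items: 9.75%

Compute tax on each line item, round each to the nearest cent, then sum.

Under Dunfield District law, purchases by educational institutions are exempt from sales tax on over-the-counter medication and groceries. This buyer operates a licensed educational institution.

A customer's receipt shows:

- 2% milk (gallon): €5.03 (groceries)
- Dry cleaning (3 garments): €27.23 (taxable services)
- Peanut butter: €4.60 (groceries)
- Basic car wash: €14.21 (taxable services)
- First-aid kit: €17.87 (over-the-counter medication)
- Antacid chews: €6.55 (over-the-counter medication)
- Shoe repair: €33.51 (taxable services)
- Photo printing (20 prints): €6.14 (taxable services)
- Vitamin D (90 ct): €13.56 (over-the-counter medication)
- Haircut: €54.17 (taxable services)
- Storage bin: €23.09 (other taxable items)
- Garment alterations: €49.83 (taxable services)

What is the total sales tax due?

€2.25

2% milk (gallon) €5.03: groceries, buyer-exempt → 0% → €0.00
Dry cleaning (3 garments) €27.23: taxable services → 0% → €0.00
Peanut butter €4.60: groceries, buyer-exempt → 0% → €0.00
Basic car wash €14.21: taxable services → 0% → €0.00
First-aid kit €17.87: over-the-counter medication, buyer-exempt → 0% → €0.00
Antacid chews €6.55: over-the-counter medication, buyer-exempt → 0% → €0.00
Shoe repair €33.51: taxable services → 0% → €0.00
Photo printing (20 prints) €6.14: taxable services → 0% → €0.00
Vitamin D (90 ct) €13.56: over-the-counter medication, buyer-exempt → 0% → €0.00
Haircut €54.17: taxable services → 0% → €0.00
Storage bin €23.09: other taxable items → 9.75% → €2.25
Garment alterations €49.83: taxable services → 0% → €0.00
Total tax = €2.25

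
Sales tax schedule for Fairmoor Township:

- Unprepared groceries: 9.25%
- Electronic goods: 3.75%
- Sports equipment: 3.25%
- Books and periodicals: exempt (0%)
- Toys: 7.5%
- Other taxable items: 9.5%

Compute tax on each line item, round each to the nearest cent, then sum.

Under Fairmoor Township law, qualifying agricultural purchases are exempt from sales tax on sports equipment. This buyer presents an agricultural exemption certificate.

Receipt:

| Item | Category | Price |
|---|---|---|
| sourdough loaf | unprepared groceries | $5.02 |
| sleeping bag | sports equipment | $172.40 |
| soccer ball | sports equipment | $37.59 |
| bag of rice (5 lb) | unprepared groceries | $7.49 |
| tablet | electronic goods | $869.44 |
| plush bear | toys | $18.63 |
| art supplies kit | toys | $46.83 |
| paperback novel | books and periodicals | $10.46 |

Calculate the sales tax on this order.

$38.66

Sourdough loaf $5.02: unprepared groceries → 9.25% → $0.46
Sleeping bag $172.40: sports equipment, buyer-exempt → 0% → $0.00
Soccer ball $37.59: sports equipment, buyer-exempt → 0% → $0.00
Bag of rice (5 lb) $7.49: unprepared groceries → 9.25% → $0.69
Tablet $869.44: electronic goods → 3.75% → $32.60
Plush bear $18.63: toys → 7.5% → $1.40
Art supplies kit $46.83: toys → 7.5% → $3.51
Paperback novel $10.46: books and periodicals → 0% → $0.00
Total tax = $0.46 + $0.69 + $32.60 + $1.40 + $3.51 = $38.66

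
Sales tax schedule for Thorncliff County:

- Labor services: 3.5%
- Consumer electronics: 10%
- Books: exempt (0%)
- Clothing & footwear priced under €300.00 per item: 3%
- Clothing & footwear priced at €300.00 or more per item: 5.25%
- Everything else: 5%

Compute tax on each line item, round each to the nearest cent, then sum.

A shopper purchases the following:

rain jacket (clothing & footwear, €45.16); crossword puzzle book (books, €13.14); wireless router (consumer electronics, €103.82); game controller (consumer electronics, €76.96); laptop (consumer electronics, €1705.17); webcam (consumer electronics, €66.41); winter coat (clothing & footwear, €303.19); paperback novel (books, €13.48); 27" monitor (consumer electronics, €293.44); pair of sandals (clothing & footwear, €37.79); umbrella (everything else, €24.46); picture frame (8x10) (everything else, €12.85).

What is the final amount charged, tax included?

€2940.71

Rain jacket €45.16: clothing & footwear, under €300.00 → 3% → €1.35
Crossword puzzle book €13.14: books → 0% → €0.00
Wireless router €103.82: consumer electronics → 10% → €10.38
Game controller €76.96: consumer electronics → 10% → €7.70
Laptop €1705.17: consumer electronics → 10% → €170.52
Webcam €66.41: consumer electronics → 10% → €6.64
Winter coat €303.19: clothing & footwear, €300.00 or more → 5.25% → €15.92
Paperback novel €13.48: books → 0% → €0.00
27" monitor €293.44: consumer electronics → 10% → €29.34
Pair of sandals €37.79: clothing & footwear, under €300.00 → 3% → €1.13
Umbrella €24.46: everything else → 5% → €1.22
Picture frame (8x10) €12.85: everything else → 5% → €0.64
Subtotal = €2695.87; tax = €244.84; total due = €2940.71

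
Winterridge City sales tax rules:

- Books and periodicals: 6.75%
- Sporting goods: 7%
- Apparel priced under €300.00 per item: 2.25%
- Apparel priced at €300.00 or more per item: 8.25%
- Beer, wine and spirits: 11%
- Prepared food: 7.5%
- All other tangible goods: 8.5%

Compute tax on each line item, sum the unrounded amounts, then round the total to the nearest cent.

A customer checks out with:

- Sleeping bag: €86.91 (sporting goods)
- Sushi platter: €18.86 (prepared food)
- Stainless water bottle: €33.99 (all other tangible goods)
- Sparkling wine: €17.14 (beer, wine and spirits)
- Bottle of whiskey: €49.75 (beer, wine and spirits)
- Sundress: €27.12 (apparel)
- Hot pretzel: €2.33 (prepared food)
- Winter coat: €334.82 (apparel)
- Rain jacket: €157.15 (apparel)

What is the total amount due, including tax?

€777.76

Sleeping bag €86.91: sporting goods → 7% → €6.0837
Sushi platter €18.86: prepared food → 7.5% → €1.4145
Stainless water bottle €33.99: all other tangible goods → 8.5% → €2.88915
Sparkling wine €17.14: beer, wine and spirits → 11% → €1.8854
Bottle of whiskey €49.75: beer, wine and spirits → 11% → €5.4725
Sundress €27.12: apparel, under €300.00 → 2.25% → €0.6102
Hot pretzel €2.33: prepared food → 7.5% → €0.17475
Winter coat €334.82: apparel, €300.00 or more → 8.25% → €27.62265
Rain jacket €157.15: apparel, under €300.00 → 2.25% → €3.535875
Subtotal = €728.07; unrounded tax = €49.688725 → €49.69; total due = €777.76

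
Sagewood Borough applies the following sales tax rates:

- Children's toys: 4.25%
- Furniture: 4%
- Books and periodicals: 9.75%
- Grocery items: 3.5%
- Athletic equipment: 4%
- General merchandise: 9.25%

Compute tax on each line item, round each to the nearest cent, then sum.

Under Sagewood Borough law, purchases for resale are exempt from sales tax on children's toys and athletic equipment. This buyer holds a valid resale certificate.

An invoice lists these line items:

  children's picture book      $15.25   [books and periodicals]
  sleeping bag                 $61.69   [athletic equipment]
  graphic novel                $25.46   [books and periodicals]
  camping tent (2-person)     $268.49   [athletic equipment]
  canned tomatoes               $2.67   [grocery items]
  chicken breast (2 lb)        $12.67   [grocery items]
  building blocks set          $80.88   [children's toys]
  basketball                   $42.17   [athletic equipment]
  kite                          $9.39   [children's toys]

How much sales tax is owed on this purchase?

Children's picture book $15.25: books and periodicals → 9.75% → $1.49
Sleeping bag $61.69: athletic equipment, buyer-exempt → 0% → $0.00
Graphic novel $25.46: books and periodicals → 9.75% → $2.48
Camping tent (2-person) $268.49: athletic equipment, buyer-exempt → 0% → $0.00
Canned tomatoes $2.67: grocery items → 3.5% → $0.09
Chicken breast (2 lb) $12.67: grocery items → 3.5% → $0.44
Building blocks set $80.88: children's toys, buyer-exempt → 0% → $0.00
Basketball $42.17: athletic equipment, buyer-exempt → 0% → $0.00
Kite $9.39: children's toys, buyer-exempt → 0% → $0.00
Total tax = $1.49 + $2.48 + $0.09 + $0.44 = $4.50

$4.50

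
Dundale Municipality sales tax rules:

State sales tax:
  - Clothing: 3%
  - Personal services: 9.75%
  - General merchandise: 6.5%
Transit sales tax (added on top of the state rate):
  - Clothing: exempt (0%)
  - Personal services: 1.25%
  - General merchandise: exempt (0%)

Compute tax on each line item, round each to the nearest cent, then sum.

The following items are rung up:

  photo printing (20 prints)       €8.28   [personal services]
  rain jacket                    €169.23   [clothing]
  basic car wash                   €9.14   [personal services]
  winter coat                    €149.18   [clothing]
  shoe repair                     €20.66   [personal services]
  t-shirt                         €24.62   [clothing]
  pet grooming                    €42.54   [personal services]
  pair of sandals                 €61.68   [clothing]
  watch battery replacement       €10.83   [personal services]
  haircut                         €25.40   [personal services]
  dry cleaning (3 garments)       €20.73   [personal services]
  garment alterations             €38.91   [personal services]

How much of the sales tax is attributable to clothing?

Rain jacket €169.23: clothing → 3% + 0% transit = 3% → €5.08
Winter coat €149.18: clothing → 3% + 0% transit = 3% → €4.48
T-shirt €24.62: clothing → 3% + 0% transit = 3% → €0.74
Pair of sandals €61.68: clothing → 3% + 0% transit = 3% → €1.85
Tax on clothing = €5.08 + €4.48 + €0.74 + €1.85 = €12.15

€12.15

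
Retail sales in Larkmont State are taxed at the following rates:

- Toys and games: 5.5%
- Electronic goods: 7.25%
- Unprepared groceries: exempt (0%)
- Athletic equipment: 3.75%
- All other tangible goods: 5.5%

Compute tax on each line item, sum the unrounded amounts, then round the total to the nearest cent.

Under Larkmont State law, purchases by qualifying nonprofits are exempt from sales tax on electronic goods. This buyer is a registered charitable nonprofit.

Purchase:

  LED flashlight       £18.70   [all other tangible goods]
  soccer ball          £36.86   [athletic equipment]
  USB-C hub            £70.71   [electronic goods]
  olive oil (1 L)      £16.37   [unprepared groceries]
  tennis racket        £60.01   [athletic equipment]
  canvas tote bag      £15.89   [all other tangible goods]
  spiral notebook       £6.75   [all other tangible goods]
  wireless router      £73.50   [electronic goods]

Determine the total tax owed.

£5.91

LED flashlight £18.70: all other tangible goods → 5.5% → £1.0285
Soccer ball £36.86: athletic equipment → 3.75% → £1.38225
USB-C hub £70.71: electronic goods, buyer-exempt → 0% → £0.00
Olive oil (1 L) £16.37: unprepared groceries → 0% → £0.00
Tennis racket £60.01: athletic equipment → 3.75% → £2.250375
Canvas tote bag £15.89: all other tangible goods → 5.5% → £0.87395
Spiral notebook £6.75: all other tangible goods → 5.5% → £0.37125
Wireless router £73.50: electronic goods, buyer-exempt → 0% → £0.00
Unrounded tax sum = £5.906325 → £5.91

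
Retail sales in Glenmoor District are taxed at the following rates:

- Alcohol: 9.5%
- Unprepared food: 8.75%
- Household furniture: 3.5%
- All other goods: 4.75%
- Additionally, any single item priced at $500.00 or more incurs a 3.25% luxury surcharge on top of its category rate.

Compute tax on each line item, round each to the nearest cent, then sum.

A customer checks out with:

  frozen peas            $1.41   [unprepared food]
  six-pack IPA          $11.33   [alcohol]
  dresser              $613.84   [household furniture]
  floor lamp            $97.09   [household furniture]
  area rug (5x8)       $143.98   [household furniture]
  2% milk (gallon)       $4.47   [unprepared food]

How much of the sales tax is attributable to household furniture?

Dresser $613.84: household furniture → 3.5% + 3.25% surcharge = 6.75% → $41.43
Floor lamp $97.09: household furniture → 3.5% → $3.40
Area rug (5x8) $143.98: household furniture → 3.5% → $5.04
Tax on household furniture = $41.43 + $3.40 + $5.04 = $49.87

$49.87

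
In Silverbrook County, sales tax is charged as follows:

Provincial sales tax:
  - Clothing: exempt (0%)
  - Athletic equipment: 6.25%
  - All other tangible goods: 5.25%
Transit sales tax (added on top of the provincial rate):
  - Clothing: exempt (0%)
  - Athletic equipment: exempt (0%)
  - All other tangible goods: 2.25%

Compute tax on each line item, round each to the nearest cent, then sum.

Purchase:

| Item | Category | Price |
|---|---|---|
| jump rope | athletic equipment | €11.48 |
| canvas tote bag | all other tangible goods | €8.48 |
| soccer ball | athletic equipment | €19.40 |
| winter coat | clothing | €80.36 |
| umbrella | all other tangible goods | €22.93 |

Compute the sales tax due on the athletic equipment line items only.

€1.93

Jump rope €11.48: athletic equipment → 6.25% + 0% transit = 6.25% → €0.72
Soccer ball €19.40: athletic equipment → 6.25% + 0% transit = 6.25% → €1.21
Tax on athletic equipment = €0.72 + €1.21 = €1.93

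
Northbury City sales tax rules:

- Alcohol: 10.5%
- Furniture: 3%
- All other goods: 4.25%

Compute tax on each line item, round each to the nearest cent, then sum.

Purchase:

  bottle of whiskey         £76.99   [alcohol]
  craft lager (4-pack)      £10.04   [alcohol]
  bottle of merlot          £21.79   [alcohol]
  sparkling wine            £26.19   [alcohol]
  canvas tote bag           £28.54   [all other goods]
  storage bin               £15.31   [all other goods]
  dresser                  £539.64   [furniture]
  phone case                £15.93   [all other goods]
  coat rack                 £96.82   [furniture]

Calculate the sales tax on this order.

£35.80

Bottle of whiskey £76.99: alcohol → 10.5% → £8.08
Craft lager (4-pack) £10.04: alcohol → 10.5% → £1.05
Bottle of merlot £21.79: alcohol → 10.5% → £2.29
Sparkling wine £26.19: alcohol → 10.5% → £2.75
Canvas tote bag £28.54: all other goods → 4.25% → £1.21
Storage bin £15.31: all other goods → 4.25% → £0.65
Dresser £539.64: furniture → 3% → £16.19
Phone case £15.93: all other goods → 4.25% → £0.68
Coat rack £96.82: furniture → 3% → £2.90
Total tax = £8.08 + £1.05 + £2.29 + £2.75 + £1.21 + £0.65 + £16.19 + £0.68 + £2.90 = £35.80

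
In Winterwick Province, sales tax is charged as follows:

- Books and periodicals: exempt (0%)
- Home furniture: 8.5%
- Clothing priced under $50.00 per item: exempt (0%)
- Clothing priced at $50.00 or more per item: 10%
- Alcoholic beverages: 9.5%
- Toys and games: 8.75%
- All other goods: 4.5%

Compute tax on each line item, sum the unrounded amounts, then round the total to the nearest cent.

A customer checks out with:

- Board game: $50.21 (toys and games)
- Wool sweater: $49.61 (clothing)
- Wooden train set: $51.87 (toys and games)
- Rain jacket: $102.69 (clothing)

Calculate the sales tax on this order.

Board game $50.21: toys and games → 8.75% → $4.393375
Wool sweater $49.61: clothing, under $50.00 → 0% → $0.00
Wooden train set $51.87: toys and games → 8.75% → $4.538625
Rain jacket $102.69: clothing, $50.00 or more → 10% → $10.269
Unrounded tax sum = $19.201 → $19.20

$19.20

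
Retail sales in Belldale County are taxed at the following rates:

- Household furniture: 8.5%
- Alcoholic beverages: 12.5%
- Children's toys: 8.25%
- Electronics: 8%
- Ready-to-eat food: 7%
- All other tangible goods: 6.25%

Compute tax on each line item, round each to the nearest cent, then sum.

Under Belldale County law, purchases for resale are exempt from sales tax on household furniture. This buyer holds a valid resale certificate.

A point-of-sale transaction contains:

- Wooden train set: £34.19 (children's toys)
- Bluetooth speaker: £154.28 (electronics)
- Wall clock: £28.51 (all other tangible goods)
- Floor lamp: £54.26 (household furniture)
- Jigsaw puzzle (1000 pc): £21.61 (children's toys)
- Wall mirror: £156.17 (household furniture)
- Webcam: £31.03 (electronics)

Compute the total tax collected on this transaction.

Wooden train set £34.19: children's toys → 8.25% → £2.82
Bluetooth speaker £154.28: electronics → 8% → £12.34
Wall clock £28.51: all other tangible goods → 6.25% → £1.78
Floor lamp £54.26: household furniture, buyer-exempt → 0% → £0.00
Jigsaw puzzle (1000 pc) £21.61: children's toys → 8.25% → £1.78
Wall mirror £156.17: household furniture, buyer-exempt → 0% → £0.00
Webcam £31.03: electronics → 8% → £2.48
Total tax = £2.82 + £12.34 + £1.78 + £1.78 + £2.48 = £21.20

£21.20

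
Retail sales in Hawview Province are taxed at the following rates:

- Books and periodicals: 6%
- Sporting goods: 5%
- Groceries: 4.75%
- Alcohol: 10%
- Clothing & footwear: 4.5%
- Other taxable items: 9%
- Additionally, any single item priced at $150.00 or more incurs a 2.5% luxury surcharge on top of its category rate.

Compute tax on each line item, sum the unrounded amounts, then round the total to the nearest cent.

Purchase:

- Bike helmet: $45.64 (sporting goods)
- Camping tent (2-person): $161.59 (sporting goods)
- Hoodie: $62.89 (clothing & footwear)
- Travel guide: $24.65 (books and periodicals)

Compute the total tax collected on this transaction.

Bike helmet $45.64: sporting goods → 5% → $2.282
Camping tent (2-person) $161.59: sporting goods → 5% + 2.5% surcharge = 7.5% → $12.11925
Hoodie $62.89: clothing & footwear → 4.5% → $2.83005
Travel guide $24.65: books and periodicals → 6% → $1.479
Unrounded tax sum = $18.7103 → $18.71

$18.71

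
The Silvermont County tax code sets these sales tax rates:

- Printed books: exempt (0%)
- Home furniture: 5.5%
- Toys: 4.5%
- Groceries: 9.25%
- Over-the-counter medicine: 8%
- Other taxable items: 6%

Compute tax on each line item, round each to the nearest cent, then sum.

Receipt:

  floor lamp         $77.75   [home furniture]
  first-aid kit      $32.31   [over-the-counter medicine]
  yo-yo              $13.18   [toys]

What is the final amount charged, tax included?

Floor lamp $77.75: home furniture → 5.5% → $4.28
First-aid kit $32.31: over-the-counter medicine → 8% → $2.58
Yo-yo $13.18: toys → 4.5% → $0.59
Subtotal = $123.24; tax = $7.45; total due = $130.69

$130.69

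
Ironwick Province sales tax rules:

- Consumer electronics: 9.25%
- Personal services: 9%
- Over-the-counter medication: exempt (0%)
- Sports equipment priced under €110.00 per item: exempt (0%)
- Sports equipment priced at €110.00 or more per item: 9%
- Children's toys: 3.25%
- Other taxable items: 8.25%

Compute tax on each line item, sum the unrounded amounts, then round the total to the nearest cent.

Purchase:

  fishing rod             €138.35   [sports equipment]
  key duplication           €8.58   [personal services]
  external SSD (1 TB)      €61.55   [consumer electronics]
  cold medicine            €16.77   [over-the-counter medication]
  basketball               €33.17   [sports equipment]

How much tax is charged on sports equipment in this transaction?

Fishing rod €138.35: sports equipment, €110.00 or more → 9% → €12.4515
Basketball €33.17: sports equipment, under €110.00 → 0% → €0.00
Tax on sports equipment: unrounded sum = €12.4515 → €12.45

€12.45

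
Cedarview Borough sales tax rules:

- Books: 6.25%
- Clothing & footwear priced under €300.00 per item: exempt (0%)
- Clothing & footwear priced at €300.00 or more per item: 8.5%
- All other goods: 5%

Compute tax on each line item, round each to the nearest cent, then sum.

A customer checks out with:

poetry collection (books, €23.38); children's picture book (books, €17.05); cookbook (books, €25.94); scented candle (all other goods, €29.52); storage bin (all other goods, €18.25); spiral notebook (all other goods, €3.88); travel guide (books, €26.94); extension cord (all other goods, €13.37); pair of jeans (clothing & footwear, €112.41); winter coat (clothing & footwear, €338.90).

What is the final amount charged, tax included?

Poetry collection €23.38: books → 6.25% → €1.46
Children's picture book €17.05: books → 6.25% → €1.07
Cookbook €25.94: books → 6.25% → €1.62
Scented candle €29.52: all other goods → 5% → €1.48
Storage bin €18.25: all other goods → 5% → €0.91
Spiral notebook €3.88: all other goods → 5% → €0.19
Travel guide €26.94: books → 6.25% → €1.68
Extension cord €13.37: all other goods → 5% → €0.67
Pair of jeans €112.41: clothing & footwear, under €300.00 → 0% → €0.00
Winter coat €338.90: clothing & footwear, €300.00 or more → 8.5% → €28.81
Subtotal = €609.64; tax = €37.89; total due = €647.53

€647.53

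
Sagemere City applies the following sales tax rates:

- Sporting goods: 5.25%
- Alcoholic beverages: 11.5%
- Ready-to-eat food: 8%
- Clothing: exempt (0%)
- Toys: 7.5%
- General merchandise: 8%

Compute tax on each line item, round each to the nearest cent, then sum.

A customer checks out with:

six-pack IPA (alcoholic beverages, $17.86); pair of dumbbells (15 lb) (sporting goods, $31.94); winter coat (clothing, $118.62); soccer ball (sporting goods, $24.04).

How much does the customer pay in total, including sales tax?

$197.45

Six-pack IPA $17.86: alcoholic beverages → 11.5% → $2.05
Pair of dumbbells (15 lb) $31.94: sporting goods → 5.25% → $1.68
Winter coat $118.62: clothing → 0% → $0.00
Soccer ball $24.04: sporting goods → 5.25% → $1.26
Subtotal = $192.46; tax = $4.99; total due = $197.45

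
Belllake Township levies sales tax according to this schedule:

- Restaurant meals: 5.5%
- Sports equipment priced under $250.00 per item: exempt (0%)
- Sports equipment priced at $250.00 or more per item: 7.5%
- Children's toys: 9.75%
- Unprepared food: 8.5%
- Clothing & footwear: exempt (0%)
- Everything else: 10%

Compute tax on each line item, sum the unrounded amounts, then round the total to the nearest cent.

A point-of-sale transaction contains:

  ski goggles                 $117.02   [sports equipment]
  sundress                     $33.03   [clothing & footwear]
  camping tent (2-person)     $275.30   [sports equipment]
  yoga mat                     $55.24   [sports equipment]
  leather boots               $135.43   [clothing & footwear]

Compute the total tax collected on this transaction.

Ski goggles $117.02: sports equipment, under $250.00 → 0% → $0.00
Sundress $33.03: clothing & footwear → 0% → $0.00
Camping tent (2-person) $275.30: sports equipment, $250.00 or more → 7.5% → $20.6475
Yoga mat $55.24: sports equipment, under $250.00 → 0% → $0.00
Leather boots $135.43: clothing & footwear → 0% → $0.00
Unrounded tax sum = $20.6475 → $20.65

$20.65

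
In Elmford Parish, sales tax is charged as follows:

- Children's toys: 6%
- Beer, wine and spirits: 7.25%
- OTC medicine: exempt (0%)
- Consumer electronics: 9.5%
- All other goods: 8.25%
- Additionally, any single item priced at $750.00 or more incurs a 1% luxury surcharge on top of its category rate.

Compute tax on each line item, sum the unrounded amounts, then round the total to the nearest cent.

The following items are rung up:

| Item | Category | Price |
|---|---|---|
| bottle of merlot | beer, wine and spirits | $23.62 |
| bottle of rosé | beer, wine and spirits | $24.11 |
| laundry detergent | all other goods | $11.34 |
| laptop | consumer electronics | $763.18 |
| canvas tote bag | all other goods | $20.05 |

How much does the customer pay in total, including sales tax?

Bottle of merlot $23.62: beer, wine and spirits → 7.25% → $1.71245
Bottle of rosé $24.11: beer, wine and spirits → 7.25% → $1.747975
Laundry detergent $11.34: all other goods → 8.25% → $0.93555
Laptop $763.18: consumer electronics → 9.5% + 1% surcharge = 10.5% → $80.1339
Canvas tote bag $20.05: all other goods → 8.25% → $1.654125
Subtotal = $842.30; unrounded tax = $86.184 → $86.18; total due = $928.48

$928.48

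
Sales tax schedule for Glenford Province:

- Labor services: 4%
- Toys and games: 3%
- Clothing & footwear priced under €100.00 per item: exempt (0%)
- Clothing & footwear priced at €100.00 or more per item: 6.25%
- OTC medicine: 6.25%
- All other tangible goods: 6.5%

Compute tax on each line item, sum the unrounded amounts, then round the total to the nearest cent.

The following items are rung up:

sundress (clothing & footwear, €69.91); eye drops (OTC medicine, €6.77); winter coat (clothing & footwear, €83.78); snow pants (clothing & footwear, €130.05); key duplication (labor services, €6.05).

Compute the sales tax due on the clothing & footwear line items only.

Sundress €69.91: clothing & footwear, under €100.00 → 0% → €0.00
Winter coat €83.78: clothing & footwear, under €100.00 → 0% → €0.00
Snow pants €130.05: clothing & footwear, €100.00 or more → 6.25% → €8.128125
Tax on clothing & footwear: unrounded sum = €8.128125 → €8.13

€8.13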